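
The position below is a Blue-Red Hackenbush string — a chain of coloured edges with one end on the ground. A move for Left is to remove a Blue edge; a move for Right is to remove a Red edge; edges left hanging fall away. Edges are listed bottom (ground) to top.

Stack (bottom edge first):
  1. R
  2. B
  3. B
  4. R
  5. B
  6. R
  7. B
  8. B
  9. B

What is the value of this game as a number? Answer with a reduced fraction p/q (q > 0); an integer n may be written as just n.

value_1 [R]  L=[—]  R=[0]  = -1
value_2 [RB]  L=[-1]  R=[0]  = -1/2
value_3 [RBB]  L=[-1,-1/2]  R=[0]  = -1/4
value_4 [RBBR]  L=[-1,-1/2]  R=[-1/4,0]  = -3/8
value_5 [RBBRB]  L=[-1,-1/2,-3/8]  R=[-1/4,0]  = -5/16
value_6 [RBBRBR]  L=[-1,-1/2,-3/8]  R=[-5/16,-1/4,0]  = -11/32
value_7 [RBBRBRB]  L=[-1,-1/2,-3/8,-11/32]  R=[-5/16,-1/4,0]  = -21/64
value_8 [RBBRBRBB]  L=[-1,-1/2,-3/8,-11/32,-21/64]  R=[-5/16,-1/4,0]  = -41/128
value_9 [RBBRBRBBB]  L=[-1,-1/2,-3/8,-11/32,-21/64,-41/128]  R=[-5/16,-1/4,0]  = -81/256

-81/256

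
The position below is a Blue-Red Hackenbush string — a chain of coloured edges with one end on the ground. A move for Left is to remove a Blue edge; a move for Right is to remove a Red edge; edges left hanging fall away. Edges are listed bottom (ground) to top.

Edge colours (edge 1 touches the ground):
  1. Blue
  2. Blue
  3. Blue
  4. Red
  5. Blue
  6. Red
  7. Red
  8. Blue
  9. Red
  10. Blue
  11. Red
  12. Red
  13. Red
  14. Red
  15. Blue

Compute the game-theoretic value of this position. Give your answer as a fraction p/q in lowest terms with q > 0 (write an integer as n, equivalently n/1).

val(B) = { 0 |  } — 1
val(BB) = { 0; 1 |  } — 2
val(BBB) = { 0; 1; 2 |  } — 3
val(BBBR) = { 0; 1; 2 | 3 } — 5/2
val(BBBRB) = { 0; 1; 2; 5/2 | 3 } — 11/4
val(BBBRBR) = { 0; 1; 2; 5/2 | 11/4; 3 } — 21/8
val(BBBRBRR) = { 0; 1; 2; 5/2 | 21/8; 11/4; 3 } — 41/16
val(BBBRBRRB) = { 0; 1; 2; 5/2; 41/16 | 21/8; 11/4; 3 } — 83/32
val(BBBRBRRBR) = { 0; 1; 2; 5/2; 41/16 | 83/32; 21/8; 11/4; 3 } — 165/64
val(BBBRBRRBRB) = { 0; 1; 2; 5/2; 41/16; 165/64 | 83/32; 21/8; 11/4; 3 } — 331/128
val(BBBRBRRBRBR) = { 0; 1; 2; 5/2; 41/16; 165/64 | 331/128; 83/32; 21/8; 11/4; 3 } — 661/256
val(BBBRBRRBRBRR) = { 0; 1; 2; 5/2; 41/16; 165/64 | 661/256; 331/128; 83/32; 21/8; 11/4; 3 } — 1321/512
val(BBBRBRRBRBRRR) = { 0; 1; 2; 5/2; 41/16; 165/64 | 1321/512; 661/256; 331/128; 83/32; 21/8; 11/4; 3 } — 2641/1024
val(BBBRBRRBRBRRRR) = { 0; 1; 2; 5/2; 41/16; 165/64 | 2641/1024; 1321/512; 661/256; 331/128; 83/32; 21/8; 11/4; 3 } — 5281/2048
val(BBBRBRRBRBRRRRB) = { 0; 1; 2; 5/2; 41/16; 165/64; 5281/2048 | 2641/1024; 1321/512; 661/256; 331/128; 83/32; 21/8; 11/4; 3 } — 10563/4096

10563/4096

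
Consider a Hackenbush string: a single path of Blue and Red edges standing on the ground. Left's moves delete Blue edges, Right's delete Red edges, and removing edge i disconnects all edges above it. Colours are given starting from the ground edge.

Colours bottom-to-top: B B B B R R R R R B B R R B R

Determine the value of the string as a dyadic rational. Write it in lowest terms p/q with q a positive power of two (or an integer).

6245/2048

Recurse on prefixes of the 15-edge string B B B B R R R R R B B R R B R:
v_1 [B]  L=[0]  R=[(no moves)]  → 1
v_2 [BB]  L=[0,1]  R=[(no moves)]  → 2
v_3 [BBB]  L=[0,1,2]  R=[(no moves)]  → 3
v_4 [BBBB]  L=[0,1,2,3]  R=[(no moves)]  → 4
v_5 [BBBBR]  L=[0,1,2,3]  R=[4]  → 7/2
v_6 [BBBBRR]  L=[0,1,2,3]  R=[7/2,4]  → 13/4
v_7 [BBBBRRR]  L=[0,1,2,3]  R=[13/4,7/2,4]  → 25/8
v_8 [BBBBRRRR]  L=[0,1,2,3]  R=[25/8,13/4,7/2,4]  → 49/16
v_9 [BBBBRRRRR]  L=[0,1,2,3]  R=[49/16,25/8,13/4,7/2,4]  → 97/32
v_10 [BBBBRRRRRB]  L=[0,1,2,3,97/32]  R=[49/16,25/8,13/4,7/2,4]  → 195/64
v_11 [BBBBRRRRRBB]  L=[0,1,2,3,97/32,195/64]  R=[49/16,25/8,13/4,7/2,4]  → 391/128
v_12 [BBBBRRRRRBBR]  L=[0,1,2,3,97/32,195/64]  R=[391/128,49/16,25/8,13/4,7/2,4]  → 781/256
v_13 [BBBBRRRRRBBRR]  L=[0,1,2,3,97/32,195/64]  R=[781/256,391/128,49/16,25/8,13/4,7/2,4]  → 1561/512
v_14 [BBBBRRRRRBBRRB]  L=[0,1,2,3,97/32,195/64,1561/512]  R=[781/256,391/128,49/16,25/8,13/4,7/2,4]  → 3123/1024
v_15 [BBBBRRRRRBBRRBR]  L=[0,1,2,3,97/32,195/64,1561/512]  R=[3123/1024,781/256,391/128,49/16,25/8,13/4,7/2,4]  → 6245/2048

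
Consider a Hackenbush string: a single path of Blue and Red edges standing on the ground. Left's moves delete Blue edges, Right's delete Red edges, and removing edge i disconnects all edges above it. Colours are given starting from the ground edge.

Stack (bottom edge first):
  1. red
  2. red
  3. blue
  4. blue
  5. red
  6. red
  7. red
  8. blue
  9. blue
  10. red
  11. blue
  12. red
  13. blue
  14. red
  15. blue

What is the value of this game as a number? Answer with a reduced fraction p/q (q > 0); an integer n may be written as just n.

-11861/8192

Recurse on prefixes of the 15-edge string red red blue blue red red red blue blue red blue red blue red blue:
g_1 [r]  L=[none]  R=[0]  so -1
g_2 [rr]  L=[none]  R=[-1,0]  so -2
g_3 [rrb]  L=[-2]  R=[-1,0]  so -3/2
g_4 [rrbb]  L=[-2,-3/2]  R=[-1,0]  so -5/4
g_5 [rrbbr]  L=[-2,-3/2]  R=[-5/4,-1,0]  so -11/8
g_6 [rrbbrr]  L=[-2,-3/2]  R=[-11/8,-5/4,-1,0]  so -23/16
g_7 [rrbbrrr]  L=[-2,-3/2]  R=[-23/16,-11/8,-5/4,-1,0]  so -47/32
g_8 [rrbbrrrb]  L=[-2,-3/2,-47/32]  R=[-23/16,-11/8,-5/4,-1,0]  so -93/64
g_9 [rrbbrrrbb]  L=[-2,-3/2,-47/32,-93/64]  R=[-23/16,-11/8,-5/4,-1,0]  so -185/128
g_10 [rrbbrrrbbr]  L=[-2,-3/2,-47/32,-93/64]  R=[-185/128,-23/16,-11/8,-5/4,-1,0]  so -371/256
g_11 [rrbbrrrbbrb]  L=[-2,-3/2,-47/32,-93/64,-371/256]  R=[-185/128,-23/16,-11/8,-5/4,-1,0]  so -741/512
g_12 [rrbbrrrbbrbr]  L=[-2,-3/2,-47/32,-93/64,-371/256]  R=[-741/512,-185/128,-23/16,-11/8,-5/4,-1,0]  so -1483/1024
g_13 [rrbbrrrbbrbrb]  L=[-2,-3/2,-47/32,-93/64,-371/256,-1483/1024]  R=[-741/512,-185/128,-23/16,-11/8,-5/4,-1,0]  so -2965/2048
g_14 [rrbbrrrbbrbrbr]  L=[-2,-3/2,-47/32,-93/64,-371/256,-1483/1024]  R=[-2965/2048,-741/512,-185/128,-23/16,-11/8,-5/4,-1,0]  so -5931/4096
g_15 [rrbbrrrbbrbrbrb]  L=[-2,-3/2,-47/32,-93/64,-371/256,-1483/1024,-5931/4096]  R=[-2965/2048,-741/512,-185/128,-23/16,-11/8,-5/4,-1,0]  so -11861/8192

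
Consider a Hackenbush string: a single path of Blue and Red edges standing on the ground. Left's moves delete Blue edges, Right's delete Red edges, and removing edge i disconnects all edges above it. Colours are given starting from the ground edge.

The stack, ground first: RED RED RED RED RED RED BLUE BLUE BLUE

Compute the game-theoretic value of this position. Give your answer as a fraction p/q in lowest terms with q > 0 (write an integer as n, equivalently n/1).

-41/8

Prefix values for RED RED RED RED RED RED BLUE BLUE BLUE via {L|R} + simplicity:
1 of 9 · R · max L −∞ · min R 0 ⇒ -1
2 of 9 · RR · max L −∞ · min R -1 ⇒ -2
3 of 9 · RRR · max L −∞ · min R -2 ⇒ -3
4 of 9 · RRRR · max L −∞ · min R -3 ⇒ -4
5 of 9 · RRRRR · max L −∞ · min R -4 ⇒ -5
6 of 9 · RRRRRR · max L −∞ · min R -5 ⇒ -6
7 of 9 · RRRRRRB · max L -6 · min R -5 ⇒ -11/2
8 of 9 · RRRRRRBB · max L -11/2 · min R -5 ⇒ -21/4
9 of 9 · RRRRRRBBB · max L -21/4 · min R -5 ⇒ -41/8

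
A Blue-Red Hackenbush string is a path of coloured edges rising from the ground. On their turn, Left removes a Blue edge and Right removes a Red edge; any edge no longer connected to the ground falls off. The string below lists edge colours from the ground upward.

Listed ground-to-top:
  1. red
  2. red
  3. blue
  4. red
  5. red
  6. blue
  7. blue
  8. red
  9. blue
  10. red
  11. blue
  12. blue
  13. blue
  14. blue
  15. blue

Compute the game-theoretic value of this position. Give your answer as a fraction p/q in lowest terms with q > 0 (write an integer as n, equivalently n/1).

Prefix values for red red blue red red blue blue red blue red blue blue blue blue blue via {L|R} + simplicity:
step 1: add red to get r; options L={  } R={ 0 } -> -1
step 2: add red to get rr; options L={  } R={ -1; 0 } -> -2
step 3: add blue to get rrb; options L={ -2 } R={ -1; 0 } -> -3/2
step 4: add red to get rrbr; options L={ -2 } R={ -3/2; -1; 0 } -> -7/4
step 5: add red to get rrbrr; options L={ -2 } R={ -7/4; -3/2; -1; 0 } -> -15/8
step 6: add blue to get rrbrrb; options L={ -2; -15/8 } R={ -7/4; -3/2; -1; 0 } -> -29/16
step 7: add blue to get rrbrrbb; options L={ -2; -15/8; -29/16 } R={ -7/4; -3/2; -1; 0 } -> -57/32
step 8: add red to get rrbrrbbr; options L={ -2; -15/8; -29/16 } R={ -57/32; -7/4; -3/2; -1; 0 } -> -115/64
step 9: add blue to get rrbrrbbrb; options L={ -2; -15/8; -29/16; -115/64 } R={ -57/32; -7/4; -3/2; -1; 0 } -> -229/128
step 10: add red to get rrbrrbbrbr; options L={ -2; -15/8; -29/16; -115/64 } R={ -229/128; -57/32; -7/4; -3/2; -1; 0 } -> -459/256
step 11: add blue to get rrbrrbbrbrb; options L={ -2; -15/8; -29/16; -115/64; -459/256 } R={ -229/128; -57/32; -7/4; -3/2; -1; 0 } -> -917/512
step 12: add blue to get rrbrrbbrbrbb; options L={ -2; -15/8; -29/16; -115/64; -459/256; -917/512 } R={ -229/128; -57/32; -7/4; -3/2; -1; 0 } -> -1833/1024
step 13: add blue to get rrbrrbbrbrbbb; options L={ -2; -15/8; -29/16; -115/64; -459/256; -917/512; -1833/1024 } R={ -229/128; -57/32; -7/4; -3/2; -1; 0 } -> -3665/2048
step 14: add blue to get rrbrrbbrbrbbbb; options L={ -2; -15/8; -29/16; -115/64; -459/256; -917/512; -1833/1024; -3665/2048 } R={ -229/128; -57/32; -7/4; -3/2; -1; 0 } -> -7329/4096
step 15: add blue to get rrbrrbbrbrbbbbb; options L={ -2; -15/8; -29/16; -115/64; -459/256; -917/512; -1833/1024; -3665/2048; -7329/4096 } R={ -229/128; -57/32; -7/4; -3/2; -1; 0 } -> -14657/8192

-14657/8192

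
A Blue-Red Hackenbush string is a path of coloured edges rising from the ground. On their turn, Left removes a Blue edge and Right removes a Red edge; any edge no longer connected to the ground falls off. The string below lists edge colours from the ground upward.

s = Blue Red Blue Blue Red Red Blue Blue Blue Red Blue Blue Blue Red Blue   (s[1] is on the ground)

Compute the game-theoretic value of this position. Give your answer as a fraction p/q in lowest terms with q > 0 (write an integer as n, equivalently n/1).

13243/16384

val_1 [B]  L=[0]  R=[∅]  ⇒ 1
val_2 [BR]  L=[0]  R=[1]  ⇒ 1/2
val_3 [BRB]  L=[0, 1/2]  R=[1]  ⇒ 3/4
val_4 [BRBB]  L=[0, 1/2, 3/4]  R=[1]  ⇒ 7/8
val_5 [BRBBR]  L=[0, 1/2, 3/4]  R=[7/8, 1]  ⇒ 13/16
val_6 [BRBBRR]  L=[0, 1/2, 3/4]  R=[13/16, 7/8, 1]  ⇒ 25/32
val_7 [BRBBRRB]  L=[0, 1/2, 3/4, 25/32]  R=[13/16, 7/8, 1]  ⇒ 51/64
val_8 [BRBBRRBB]  L=[0, 1/2, 3/4, 25/32, 51/64]  R=[13/16, 7/8, 1]  ⇒ 103/128
val_9 [BRBBRRBBB]  L=[0, 1/2, 3/4, 25/32, 51/64, 103/128]  R=[13/16, 7/8, 1]  ⇒ 207/256
val_10 [BRBBRRBBBR]  L=[0, 1/2, 3/4, 25/32, 51/64, 103/128]  R=[207/256, 13/16, 7/8, 1]  ⇒ 413/512
val_11 [BRBBRRBBBRB]  L=[0, 1/2, 3/4, 25/32, 51/64, 103/128, 413/512]  R=[207/256, 13/16, 7/8, 1]  ⇒ 827/1024
val_12 [BRBBRRBBBRBB]  L=[0, 1/2, 3/4, 25/32, 51/64, 103/128, 413/512, 827/1024]  R=[207/256, 13/16, 7/8, 1]  ⇒ 1655/2048
val_13 [BRBBRRBBBRBBB]  L=[0, 1/2, 3/4, 25/32, 51/64, 103/128, 413/512, 827/1024, 1655/2048]  R=[207/256, 13/16, 7/8, 1]  ⇒ 3311/4096
val_14 [BRBBRRBBBRBBBR]  L=[0, 1/2, 3/4, 25/32, 51/64, 103/128, 413/512, 827/1024, 1655/2048]  R=[3311/4096, 207/256, 13/16, 7/8, 1]  ⇒ 6621/8192
val_15 [BRBBRRBBBRBBBRB]  L=[0, 1/2, 3/4, 25/32, 51/64, 103/128, 413/512, 827/1024, 1655/2048, 6621/8192]  R=[3311/4096, 207/256, 13/16, 7/8, 1]  ⇒ 13243/16384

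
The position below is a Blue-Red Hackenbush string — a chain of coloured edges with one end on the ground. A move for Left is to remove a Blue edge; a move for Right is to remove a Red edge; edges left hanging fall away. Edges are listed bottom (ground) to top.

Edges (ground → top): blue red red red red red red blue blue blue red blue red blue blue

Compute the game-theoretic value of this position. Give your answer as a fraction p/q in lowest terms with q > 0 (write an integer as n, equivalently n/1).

Prefix values for blue red red red red red red blue blue blue red blue red blue blue via {L|R} + simplicity:
step 1: add blue to get b; options L={ 0 } R={ (no moves) } gives 1
step 2: add red to get br; options L={ 0 } R={ 1 } gives 1/2
step 3: add red to get brr; options L={ 0 } R={ 1/2,1 } gives 1/4
step 4: add red to get brrr; options L={ 0 } R={ 1/4,1/2,1 } gives 1/8
step 5: add red to get brrrr; options L={ 0 } R={ 1/8,1/4,1/2,1 } gives 1/16
step 6: add red to get brrrrr; options L={ 0 } R={ 1/16,1/8,1/4,1/2,1 } gives 1/32
step 7: add red to get brrrrrr; options L={ 0 } R={ 1/32,1/16,1/8,1/4,1/2,1 } gives 1/64
step 8: add blue to get brrrrrrb; options L={ 0,1/64 } R={ 1/32,1/16,1/8,1/4,1/2,1 } gives 3/128
step 9: add blue to get brrrrrrbb; options L={ 0,1/64,3/128 } R={ 1/32,1/16,1/8,1/4,1/2,1 } gives 7/256
step 10: add blue to get brrrrrrbbb; options L={ 0,1/64,3/128,7/256 } R={ 1/32,1/16,1/8,1/4,1/2,1 } gives 15/512
step 11: add red to get brrrrrrbbbr; options L={ 0,1/64,3/128,7/256 } R={ 15/512,1/32,1/16,1/8,1/4,1/2,1 } gives 29/1024
step 12: add blue to get brrrrrrbbbrb; options L={ 0,1/64,3/128,7/256,29/1024 } R={ 15/512,1/32,1/16,1/8,1/4,1/2,1 } gives 59/2048
step 13: add red to get brrrrrrbbbrbr; options L={ 0,1/64,3/128,7/256,29/1024 } R={ 59/2048,15/512,1/32,1/16,1/8,1/4,1/2,1 } gives 117/4096
step 14: add blue to get brrrrrrbbbrbrb; options L={ 0,1/64,3/128,7/256,29/1024,117/4096 } R={ 59/2048,15/512,1/32,1/16,1/8,1/4,1/2,1 } gives 235/8192
step 15: add blue to get brrrrrrbbbrbrbb; options L={ 0,1/64,3/128,7/256,29/1024,117/4096,235/8192 } R={ 59/2048,15/512,1/32,1/16,1/8,1/4,1/2,1 } gives 471/16384

471/16384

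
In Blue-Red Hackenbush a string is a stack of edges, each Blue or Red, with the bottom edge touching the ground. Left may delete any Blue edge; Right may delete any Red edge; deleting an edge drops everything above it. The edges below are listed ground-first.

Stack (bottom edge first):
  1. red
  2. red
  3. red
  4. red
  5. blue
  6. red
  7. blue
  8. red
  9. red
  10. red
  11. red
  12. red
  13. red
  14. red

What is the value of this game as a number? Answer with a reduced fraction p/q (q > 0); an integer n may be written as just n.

Prefix values for red red red red blue red blue red red red red red red red via {L|R} + simplicity:
value_1 [r]  L=[—]  R=[0]  = -1
value_2 [rr]  L=[—]  R=[-1, 0]  = -2
value_3 [rrr]  L=[—]  R=[-2, -1, 0]  = -3
value_4 [rrrr]  L=[—]  R=[-3, -2, -1, 0]  = -4
value_5 [rrrrb]  L=[-4]  R=[-3, -2, -1, 0]  = -7/2
value_6 [rrrrbr]  L=[-4]  R=[-7/2, -3, -2, -1, 0]  = -15/4
value_7 [rrrrbrb]  L=[-4, -15/4]  R=[-7/2, -3, -2, -1, 0]  = -29/8
value_8 [rrrrbrbr]  L=[-4, -15/4]  R=[-29/8, -7/2, -3, -2, -1, 0]  = -59/16
value_9 [rrrrbrbrr]  L=[-4, -15/4]  R=[-59/16, -29/8, -7/2, -3, -2, -1, 0]  = -119/32
value_10 [rrrrbrbrrr]  L=[-4, -15/4]  R=[-119/32, -59/16, -29/8, -7/2, -3, -2, -1, 0]  = -239/64
value_11 [rrrrbrbrrrr]  L=[-4, -15/4]  R=[-239/64, -119/32, -59/16, -29/8, -7/2, -3, -2, -1, 0]  = -479/128
value_12 [rrrrbrbrrrrr]  L=[-4, -15/4]  R=[-479/128, -239/64, -119/32, -59/16, -29/8, -7/2, -3, -2, -1, 0]  = -959/256
value_13 [rrrrbrbrrrrrr]  L=[-4, -15/4]  R=[-959/256, -479/128, -239/64, -119/32, -59/16, -29/8, -7/2, -3, -2, -1, 0]  = -1919/512
value_14 [rrrrbrbrrrrrrr]  L=[-4, -15/4]  R=[-1919/512, -959/256, -479/128, -239/64, -119/32, -59/16, -29/8, -7/2, -3, -2, -1, 0]  = -3839/1024

-3839/1024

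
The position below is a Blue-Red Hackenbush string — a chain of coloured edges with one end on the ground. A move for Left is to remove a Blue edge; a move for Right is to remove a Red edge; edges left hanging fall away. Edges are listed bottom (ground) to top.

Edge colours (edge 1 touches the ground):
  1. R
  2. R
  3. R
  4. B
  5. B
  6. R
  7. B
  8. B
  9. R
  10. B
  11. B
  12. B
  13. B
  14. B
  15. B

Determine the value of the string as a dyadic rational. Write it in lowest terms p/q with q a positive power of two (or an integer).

Build val(s[:k]) for k = 1..15, string s = R R R B B R B B R B B B B B B.
R: Left { · }, Right { 0 } gives simplest -1
RR: Left { · }, Right { -1 0 } gives simplest -2
RRR: Left { · }, Right { -2 -1 0 } gives simplest -3
RRRB: Left { -3 }, Right { -2 -1 0 } gives simplest -5/2
RRRBB: Left { -3 -5/2 }, Right { -2 -1 0 } gives simplest -9/4
RRRBBR: Left { -3 -5/2 }, Right { -9/4 -2 -1 0 } gives simplest -19/8
RRRBBRB: Left { -3 -5/2 -19/8 }, Right { -9/4 -2 -1 0 } gives simplest -37/16
RRRBBRBB: Left { -3 -5/2 -19/8 -37/16 }, Right { -9/4 -2 -1 0 } gives simplest -73/32
RRRBBRBBR: Left { -3 -5/2 -19/8 -37/16 }, Right { -73/32 -9/4 -2 -1 0 } gives simplest -147/64
RRRBBRBBRB: Left { -3 -5/2 -19/8 -37/16 -147/64 }, Right { -73/32 -9/4 -2 -1 0 } gives simplest -293/128
RRRBBRBBRBB: Left { -3 -5/2 -19/8 -37/16 -147/64 -293/128 }, Right { -73/32 -9/4 -2 -1 0 } gives simplest -585/256
RRRBBRBBRBBB: Left { -3 -5/2 -19/8 -37/16 -147/64 -293/128 -585/256 }, Right { -73/32 -9/4 -2 -1 0 } gives simplest -1169/512
RRRBBRBBRBBBB: Left { -3 -5/2 -19/8 -37/16 -147/64 -293/128 -585/256 -1169/512 }, Right { -73/32 -9/4 -2 -1 0 } gives simplest -2337/1024
RRRBBRBBRBBBBB: Left { -3 -5/2 -19/8 -37/16 -147/64 -293/128 -585/256 -1169/512 -2337/1024 }, Right { -73/32 -9/4 -2 -1 0 } gives simplest -4673/2048
RRRBBRBBRBBBBBB: Left { -3 -5/2 -19/8 -37/16 -147/64 -293/128 -585/256 -1169/512 -2337/1024 -4673/2048 }, Right { -73/32 -9/4 -2 -1 0 } gives simplest -9345/4096

-9345/4096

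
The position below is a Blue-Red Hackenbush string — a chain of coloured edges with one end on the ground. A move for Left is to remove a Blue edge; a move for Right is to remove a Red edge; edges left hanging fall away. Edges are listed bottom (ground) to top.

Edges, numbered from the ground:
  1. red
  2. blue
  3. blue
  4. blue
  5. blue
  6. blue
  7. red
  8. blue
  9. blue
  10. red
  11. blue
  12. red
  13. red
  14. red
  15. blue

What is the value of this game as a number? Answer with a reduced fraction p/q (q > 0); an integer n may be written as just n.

edge 1 of 15 (red): { none | 0 } gives -1
edge 2 of 15 (blue): { -1 | 0 } gives -1/2
edge 3 of 15 (blue): { -1; -1/2 | 0 } gives -1/4
edge 4 of 15 (blue): { -1; -1/2; -1/4 | 0 } gives -1/8
edge 5 of 15 (blue): { -1; -1/2; -1/4; -1/8 | 0 } gives -1/16
edge 6 of 15 (blue): { -1; -1/2; -1/4; -1/8; -1/16 | 0 } gives -1/32
edge 7 of 15 (red): { -1; -1/2; -1/4; -1/8; -1/16 | -1/32; 0 } gives -3/64
edge 8 of 15 (blue): { -1; -1/2; -1/4; -1/8; -1/16; -3/64 | -1/32; 0 } gives -5/128
edge 9 of 15 (blue): { -1; -1/2; -1/4; -1/8; -1/16; -3/64; -5/128 | -1/32; 0 } gives -9/256
edge 10 of 15 (red): { -1; -1/2; -1/4; -1/8; -1/16; -3/64; -5/128 | -9/256; -1/32; 0 } gives -19/512
edge 11 of 15 (blue): { -1; -1/2; -1/4; -1/8; -1/16; -3/64; -5/128; -19/512 | -9/256; -1/32; 0 } gives -37/1024
edge 12 of 15 (red): { -1; -1/2; -1/4; -1/8; -1/16; -3/64; -5/128; -19/512 | -37/1024; -9/256; -1/32; 0 } gives -75/2048
edge 13 of 15 (red): { -1; -1/2; -1/4; -1/8; -1/16; -3/64; -5/128; -19/512 | -75/2048; -37/1024; -9/256; -1/32; 0 } gives -151/4096
edge 14 of 15 (red): { -1; -1/2; -1/4; -1/8; -1/16; -3/64; -5/128; -19/512 | -151/4096; -75/2048; -37/1024; -9/256; -1/32; 0 } gives -303/8192
edge 15 of 15 (blue): { -1; -1/2; -1/4; -1/8; -1/16; -3/64; -5/128; -19/512; -303/8192 | -151/4096; -75/2048; -37/1024; -9/256; -1/32; 0 } gives -605/16384

-605/16384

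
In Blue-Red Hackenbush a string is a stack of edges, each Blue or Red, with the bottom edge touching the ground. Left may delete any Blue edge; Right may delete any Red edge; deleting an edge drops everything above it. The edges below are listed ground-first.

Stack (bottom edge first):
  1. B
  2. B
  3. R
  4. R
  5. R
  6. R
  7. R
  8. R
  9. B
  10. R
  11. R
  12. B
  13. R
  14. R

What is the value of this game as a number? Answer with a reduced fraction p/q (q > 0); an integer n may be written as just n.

4169/4096

1 of 14 · B · max L 0 · min R +∞ so 1
2 of 14 · BB · max L 1 · min R +∞ so 2
3 of 14 · BBR · max L 1 · min R 2 so 3/2
4 of 14 · BBRR · max L 1 · min R 3/2 so 5/4
5 of 14 · BBRRR · max L 1 · min R 5/4 so 9/8
6 of 14 · BBRRRR · max L 1 · min R 9/8 so 17/16
7 of 14 · BBRRRRR · max L 1 · min R 17/16 so 33/32
8 of 14 · BBRRRRRR · max L 1 · min R 33/32 so 65/64
9 of 14 · BBRRRRRRB · max L 65/64 · min R 33/32 so 131/128
10 of 14 · BBRRRRRRBR · max L 65/64 · min R 131/128 so 261/256
11 of 14 · BBRRRRRRBRR · max L 65/64 · min R 261/256 so 521/512
12 of 14 · BBRRRRRRBRRB · max L 521/512 · min R 261/256 so 1043/1024
13 of 14 · BBRRRRRRBRRBR · max L 521/512 · min R 1043/1024 so 2085/2048
14 of 14 · BBRRRRRRBRRBRR · max L 521/512 · min R 2085/2048 so 4169/4096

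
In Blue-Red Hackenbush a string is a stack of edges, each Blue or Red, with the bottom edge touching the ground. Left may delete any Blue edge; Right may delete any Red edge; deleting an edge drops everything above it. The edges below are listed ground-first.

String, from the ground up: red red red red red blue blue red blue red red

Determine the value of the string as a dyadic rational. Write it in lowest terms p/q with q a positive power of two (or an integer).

-279/64

1 of 11 · r · max L −∞ · min R 0 => -1
2 of 11 · rr · max L −∞ · min R -1 => -2
3 of 11 · rrr · max L −∞ · min R -2 => -3
4 of 11 · rrrr · max L −∞ · min R -3 => -4
5 of 11 · rrrrr · max L −∞ · min R -4 => -5
6 of 11 · rrrrrb · max L -5 · min R -4 => -9/2
7 of 11 · rrrrrbb · max L -9/2 · min R -4 => -17/4
8 of 11 · rrrrrbbr · max L -9/2 · min R -17/4 => -35/8
9 of 11 · rrrrrbbrb · max L -35/8 · min R -17/4 => -69/16
10 of 11 · rrrrrbbrbr · max L -35/8 · min R -69/16 => -139/32
11 of 11 · rrrrrbbrbrr · max L -35/8 · min R -139/32 => -279/64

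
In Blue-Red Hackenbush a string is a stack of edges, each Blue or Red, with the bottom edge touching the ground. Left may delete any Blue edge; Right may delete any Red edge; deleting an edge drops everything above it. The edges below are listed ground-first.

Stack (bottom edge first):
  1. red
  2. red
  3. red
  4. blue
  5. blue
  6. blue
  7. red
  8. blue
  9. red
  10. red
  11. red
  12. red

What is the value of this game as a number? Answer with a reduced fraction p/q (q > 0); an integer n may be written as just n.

Recurse on prefixes of the 12-edge string red red red blue blue blue red blue red red red red:
1 of 12 · r · max L −∞ · min R 0 — -1
2 of 12 · rr · max L −∞ · min R -1 — -2
3 of 12 · rrr · max L −∞ · min R -2 — -3
4 of 12 · rrrb · max L -3 · min R -2 — -5/2
5 of 12 · rrrbb · max L -5/2 · min R -2 — -9/4
6 of 12 · rrrbbb · max L -9/4 · min R -2 — -17/8
7 of 12 · rrrbbbr · max L -9/4 · min R -17/8 — -35/16
8 of 12 · rrrbbbrb · max L -35/16 · min R -17/8 — -69/32
9 of 12 · rrrbbbrbr · max L -35/16 · min R -69/32 — -139/64
10 of 12 · rrrbbbrbrr · max L -35/16 · min R -139/64 — -279/128
11 of 12 · rrrbbbrbrrr · max L -35/16 · min R -279/128 — -559/256
12 of 12 · rrrbbbrbrrrr · max L -35/16 · min R -559/256 — -1119/512

-1119/512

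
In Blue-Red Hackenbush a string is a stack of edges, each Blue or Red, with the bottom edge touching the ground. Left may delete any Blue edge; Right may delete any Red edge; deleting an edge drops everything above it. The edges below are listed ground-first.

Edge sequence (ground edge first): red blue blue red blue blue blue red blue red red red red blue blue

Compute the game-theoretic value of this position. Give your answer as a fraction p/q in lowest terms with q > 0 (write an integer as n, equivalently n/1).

-4473/16384

G_1 [r]  L=[(no moves)]  R=[0]  → -1
G_2 [rb]  L=[-1]  R=[0]  → -1/2
G_3 [rbb]  L=[-1, -1/2]  R=[0]  → -1/4
G_4 [rbbr]  L=[-1, -1/2]  R=[-1/4, 0]  → -3/8
G_5 [rbbrb]  L=[-1, -1/2, -3/8]  R=[-1/4, 0]  → -5/16
G_6 [rbbrbb]  L=[-1, -1/2, -3/8, -5/16]  R=[-1/4, 0]  → -9/32
G_7 [rbbrbbb]  L=[-1, -1/2, -3/8, -5/16, -9/32]  R=[-1/4, 0]  → -17/64
G_8 [rbbrbbbr]  L=[-1, -1/2, -3/8, -5/16, -9/32]  R=[-17/64, -1/4, 0]  → -35/128
G_9 [rbbrbbbrb]  L=[-1, -1/2, -3/8, -5/16, -9/32, -35/128]  R=[-17/64, -1/4, 0]  → -69/256
G_10 [rbbrbbbrbr]  L=[-1, -1/2, -3/8, -5/16, -9/32, -35/128]  R=[-69/256, -17/64, -1/4, 0]  → -139/512
G_11 [rbbrbbbrbrr]  L=[-1, -1/2, -3/8, -5/16, -9/32, -35/128]  R=[-139/512, -69/256, -17/64, -1/4, 0]  → -279/1024
G_12 [rbbrbbbrbrrr]  L=[-1, -1/2, -3/8, -5/16, -9/32, -35/128]  R=[-279/1024, -139/512, -69/256, -17/64, -1/4, 0]  → -559/2048
G_13 [rbbrbbbrbrrrr]  L=[-1, -1/2, -3/8, -5/16, -9/32, -35/128]  R=[-559/2048, -279/1024, -139/512, -69/256, -17/64, -1/4, 0]  → -1119/4096
G_14 [rbbrbbbrbrrrrb]  L=[-1, -1/2, -3/8, -5/16, -9/32, -35/128, -1119/4096]  R=[-559/2048, -279/1024, -139/512, -69/256, -17/64, -1/4, 0]  → -2237/8192
G_15 [rbbrbbbrbrrrrbb]  L=[-1, -1/2, -3/8, -5/16, -9/32, -35/128, -1119/4096, -2237/8192]  R=[-559/2048, -279/1024, -139/512, -69/256, -17/64, -1/4, 0]  → -4473/16384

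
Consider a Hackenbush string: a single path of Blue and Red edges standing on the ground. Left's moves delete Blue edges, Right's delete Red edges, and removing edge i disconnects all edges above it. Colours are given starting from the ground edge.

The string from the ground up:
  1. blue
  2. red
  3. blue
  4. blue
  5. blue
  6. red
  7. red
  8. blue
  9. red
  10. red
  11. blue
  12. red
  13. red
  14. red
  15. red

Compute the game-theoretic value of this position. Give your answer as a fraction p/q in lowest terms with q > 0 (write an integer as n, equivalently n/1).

Prefix values for blue red blue blue blue red red blue red red blue red red red red via {L|R} + simplicity:
step 1: add blue to get b; options L={ 0 } R={ · } ⇒ 1
step 2: add red to get br; options L={ 0 } R={ 1 } ⇒ 1/2
step 3: add blue to get brb; options L={ 0,1/2 } R={ 1 } ⇒ 3/4
step 4: add blue to get brbb; options L={ 0,1/2,3/4 } R={ 1 } ⇒ 7/8
step 5: add blue to get brbbb; options L={ 0,1/2,3/4,7/8 } R={ 1 } ⇒ 15/16
step 6: add red to get brbbbr; options L={ 0,1/2,3/4,7/8 } R={ 15/16,1 } ⇒ 29/32
step 7: add red to get brbbbrr; options L={ 0,1/2,3/4,7/8 } R={ 29/32,15/16,1 } ⇒ 57/64
step 8: add blue to get brbbbrrb; options L={ 0,1/2,3/4,7/8,57/64 } R={ 29/32,15/16,1 } ⇒ 115/128
step 9: add red to get brbbbrrbr; options L={ 0,1/2,3/4,7/8,57/64 } R={ 115/128,29/32,15/16,1 } ⇒ 229/256
step 10: add red to get brbbbrrbrr; options L={ 0,1/2,3/4,7/8,57/64 } R={ 229/256,115/128,29/32,15/16,1 } ⇒ 457/512
step 11: add blue to get brbbbrrbrrb; options L={ 0,1/2,3/4,7/8,57/64,457/512 } R={ 229/256,115/128,29/32,15/16,1 } ⇒ 915/1024
step 12: add red to get brbbbrrbrrbr; options L={ 0,1/2,3/4,7/8,57/64,457/512 } R={ 915/1024,229/256,115/128,29/32,15/16,1 } ⇒ 1829/2048
step 13: add red to get brbbbrrbrrbrr; options L={ 0,1/2,3/4,7/8,57/64,457/512 } R={ 1829/2048,915/1024,229/256,115/128,29/32,15/16,1 } ⇒ 3657/4096
step 14: add red to get brbbbrrbrrbrrr; options L={ 0,1/2,3/4,7/8,57/64,457/512 } R={ 3657/4096,1829/2048,915/1024,229/256,115/128,29/32,15/16,1 } ⇒ 7313/8192
step 15: add red to get brbbbrrbrrbrrrr; options L={ 0,1/2,3/4,7/8,57/64,457/512 } R={ 7313/8192,3657/4096,1829/2048,915/1024,229/256,115/128,29/32,15/16,1 } ⇒ 14625/16384

14625/16384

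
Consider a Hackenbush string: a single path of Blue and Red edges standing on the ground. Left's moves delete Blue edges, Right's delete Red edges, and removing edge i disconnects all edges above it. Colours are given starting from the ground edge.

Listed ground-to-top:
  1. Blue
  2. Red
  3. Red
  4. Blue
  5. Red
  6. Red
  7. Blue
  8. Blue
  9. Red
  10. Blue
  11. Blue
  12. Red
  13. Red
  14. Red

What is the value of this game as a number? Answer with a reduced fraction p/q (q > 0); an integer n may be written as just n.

2481/8192

step 1: add Blue to get B; options L={ 0 } R={ · } gives 1
step 2: add Red to get BR; options L={ 0 } R={ 1 } gives 1/2
step 3: add Red to get BRR; options L={ 0 } R={ 1/2, 1 } gives 1/4
step 4: add Blue to get BRRB; options L={ 0, 1/4 } R={ 1/2, 1 } gives 3/8
step 5: add Red to get BRRBR; options L={ 0, 1/4 } R={ 3/8, 1/2, 1 } gives 5/16
step 6: add Red to get BRRBRR; options L={ 0, 1/4 } R={ 5/16, 3/8, 1/2, 1 } gives 9/32
step 7: add Blue to get BRRBRRB; options L={ 0, 1/4, 9/32 } R={ 5/16, 3/8, 1/2, 1 } gives 19/64
step 8: add Blue to get BRRBRRBB; options L={ 0, 1/4, 9/32, 19/64 } R={ 5/16, 3/8, 1/2, 1 } gives 39/128
step 9: add Red to get BRRBRRBBR; options L={ 0, 1/4, 9/32, 19/64 } R={ 39/128, 5/16, 3/8, 1/2, 1 } gives 77/256
step 10: add Blue to get BRRBRRBBRB; options L={ 0, 1/4, 9/32, 19/64, 77/256 } R={ 39/128, 5/16, 3/8, 1/2, 1 } gives 155/512
step 11: add Blue to get BRRBRRBBRBB; options L={ 0, 1/4, 9/32, 19/64, 77/256, 155/512 } R={ 39/128, 5/16, 3/8, 1/2, 1 } gives 311/1024
step 12: add Red to get BRRBRRBBRBBR; options L={ 0, 1/4, 9/32, 19/64, 77/256, 155/512 } R={ 311/1024, 39/128, 5/16, 3/8, 1/2, 1 } gives 621/2048
step 13: add Red to get BRRBRRBBRBBRR; options L={ 0, 1/4, 9/32, 19/64, 77/256, 155/512 } R={ 621/2048, 311/1024, 39/128, 5/16, 3/8, 1/2, 1 } gives 1241/4096
step 14: add Red to get BRRBRRBBRBBRRR; options L={ 0, 1/4, 9/32, 19/64, 77/256, 155/512 } R={ 1241/4096, 621/2048, 311/1024, 39/128, 5/16, 3/8, 1/2, 1 } gives 2481/8192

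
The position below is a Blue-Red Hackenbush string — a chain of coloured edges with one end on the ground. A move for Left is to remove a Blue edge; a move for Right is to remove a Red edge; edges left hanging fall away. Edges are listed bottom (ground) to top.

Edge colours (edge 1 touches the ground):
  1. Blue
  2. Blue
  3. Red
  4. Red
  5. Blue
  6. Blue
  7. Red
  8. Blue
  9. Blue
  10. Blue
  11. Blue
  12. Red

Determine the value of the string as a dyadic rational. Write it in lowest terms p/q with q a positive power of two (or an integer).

1469/1024

Recurse on prefixes of the 12-edge string Blue Blue Red Red Blue Blue Red Blue Blue Blue Blue Red:
B: Left { 0 }, Right { (no moves) } ⇒ simplest 1
BB: Left { 0 1 }, Right { (no moves) } ⇒ simplest 2
BBR: Left { 0 1 }, Right { 2 } ⇒ simplest 3/2
BBRR: Left { 0 1 }, Right { 3/2 2 } ⇒ simplest 5/4
BBRRB: Left { 0 1 5/4 }, Right { 3/2 2 } ⇒ simplest 11/8
BBRRBB: Left { 0 1 5/4 11/8 }, Right { 3/2 2 } ⇒ simplest 23/16
BBRRBBR: Left { 0 1 5/4 11/8 }, Right { 23/16 3/2 2 } ⇒ simplest 45/32
BBRRBBRB: Left { 0 1 5/4 11/8 45/32 }, Right { 23/16 3/2 2 } ⇒ simplest 91/64
BBRRBBRBB: Left { 0 1 5/4 11/8 45/32 91/64 }, Right { 23/16 3/2 2 } ⇒ simplest 183/128
BBRRBBRBBB: Left { 0 1 5/4 11/8 45/32 91/64 183/128 }, Right { 23/16 3/2 2 } ⇒ simplest 367/256
BBRRBBRBBBB: Left { 0 1 5/4 11/8 45/32 91/64 183/128 367/256 }, Right { 23/16 3/2 2 } ⇒ simplest 735/512
BBRRBBRBBBBR: Left { 0 1 5/4 11/8 45/32 91/64 183/128 367/256 }, Right { 735/512 23/16 3/2 2 } ⇒ simplest 1469/1024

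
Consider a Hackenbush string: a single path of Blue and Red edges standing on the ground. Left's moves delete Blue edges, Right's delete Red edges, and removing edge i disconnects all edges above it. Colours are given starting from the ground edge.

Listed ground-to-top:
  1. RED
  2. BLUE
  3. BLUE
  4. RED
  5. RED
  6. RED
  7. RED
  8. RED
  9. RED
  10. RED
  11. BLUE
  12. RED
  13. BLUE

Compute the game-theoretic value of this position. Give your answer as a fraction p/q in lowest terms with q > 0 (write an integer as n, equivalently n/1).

1 of 13 · R · max L −∞ · min R 0 -> -1
2 of 13 · RB · max L -1 · min R 0 -> -1/2
3 of 13 · RBB · max L -1/2 · min R 0 -> -1/4
4 of 13 · RBBR · max L -1/2 · min R -1/4 -> -3/8
5 of 13 · RBBRR · max L -1/2 · min R -3/8 -> -7/16
6 of 13 · RBBRRR · max L -1/2 · min R -7/16 -> -15/32
7 of 13 · RBBRRRR · max L -1/2 · min R -15/32 -> -31/64
8 of 13 · RBBRRRRR · max L -1/2 · min R -31/64 -> -63/128
9 of 13 · RBBRRRRRR · max L -1/2 · min R -63/128 -> -127/256
10 of 13 · RBBRRRRRRR · max L -1/2 · min R -127/256 -> -255/512
11 of 13 · RBBRRRRRRRB · max L -255/512 · min R -127/256 -> -509/1024
12 of 13 · RBBRRRRRRRBR · max L -255/512 · min R -509/1024 -> -1019/2048
13 of 13 · RBBRRRRRRRBRB · max L -1019/2048 · min R -509/1024 -> -2037/4096

-2037/4096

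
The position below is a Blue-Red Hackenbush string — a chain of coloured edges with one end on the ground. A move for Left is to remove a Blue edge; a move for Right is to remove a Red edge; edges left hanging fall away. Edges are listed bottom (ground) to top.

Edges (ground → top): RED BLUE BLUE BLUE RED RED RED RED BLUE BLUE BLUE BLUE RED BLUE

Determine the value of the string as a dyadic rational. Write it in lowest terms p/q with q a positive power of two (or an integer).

-1925/8192

edge 1 of 14 (RED): { ∅ | 0 } → -1
edge 2 of 14 (BLUE): { -1 | 0 } → -1/2
edge 3 of 14 (BLUE): { -1; -1/2 | 0 } → -1/4
edge 4 of 14 (BLUE): { -1; -1/2; -1/4 | 0 } → -1/8
edge 5 of 14 (RED): { -1; -1/2; -1/4 | -1/8; 0 } → -3/16
edge 6 of 14 (RED): { -1; -1/2; -1/4 | -3/16; -1/8; 0 } → -7/32
edge 7 of 14 (RED): { -1; -1/2; -1/4 | -7/32; -3/16; -1/8; 0 } → -15/64
edge 8 of 14 (RED): { -1; -1/2; -1/4 | -15/64; -7/32; -3/16; -1/8; 0 } → -31/128
edge 9 of 14 (BLUE): { -1; -1/2; -1/4; -31/128 | -15/64; -7/32; -3/16; -1/8; 0 } → -61/256
edge 10 of 14 (BLUE): { -1; -1/2; -1/4; -31/128; -61/256 | -15/64; -7/32; -3/16; -1/8; 0 } → -121/512
edge 11 of 14 (BLUE): { -1; -1/2; -1/4; -31/128; -61/256; -121/512 | -15/64; -7/32; -3/16; -1/8; 0 } → -241/1024
edge 12 of 14 (BLUE): { -1; -1/2; -1/4; -31/128; -61/256; -121/512; -241/1024 | -15/64; -7/32; -3/16; -1/8; 0 } → -481/2048
edge 13 of 14 (RED): { -1; -1/2; -1/4; -31/128; -61/256; -121/512; -241/1024 | -481/2048; -15/64; -7/32; -3/16; -1/8; 0 } → -963/4096
edge 14 of 14 (BLUE): { -1; -1/2; -1/4; -31/128; -61/256; -121/512; -241/1024; -963/4096 | -481/2048; -15/64; -7/32; -3/16; -1/8; 0 } → -1925/8192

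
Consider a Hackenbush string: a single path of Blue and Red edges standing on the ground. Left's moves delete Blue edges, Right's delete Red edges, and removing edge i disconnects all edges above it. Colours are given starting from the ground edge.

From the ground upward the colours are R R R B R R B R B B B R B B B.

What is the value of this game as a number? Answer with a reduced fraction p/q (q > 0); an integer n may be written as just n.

Build val(s[:k]) for k = 1..15, string s = R R R B R R B R B B B R B B B.
step 1: add R to get R; options L={ none } R={ 0 } → -1
step 2: add R to get RR; options L={ none } R={ -1, 0 } → -2
step 3: add R to get RRR; options L={ none } R={ -2, -1, 0 } → -3
step 4: add B to get RRRB; options L={ -3 } R={ -2, -1, 0 } → -5/2
step 5: add R to get RRRBR; options L={ -3 } R={ -5/2, -2, -1, 0 } → -11/4
step 6: add R to get RRRBRR; options L={ -3 } R={ -11/4, -5/2, -2, -1, 0 } → -23/8
step 7: add B to get RRRBRRB; options L={ -3, -23/8 } R={ -11/4, -5/2, -2, -1, 0 } → -45/16
step 8: add R to get RRRBRRBR; options L={ -3, -23/8 } R={ -45/16, -11/4, -5/2, -2, -1, 0 } → -91/32
step 9: add B to get RRRBRRBRB; options L={ -3, -23/8, -91/32 } R={ -45/16, -11/4, -5/2, -2, -1, 0 } → -181/64
step 10: add B to get RRRBRRBRBB; options L={ -3, -23/8, -91/32, -181/64 } R={ -45/16, -11/4, -5/2, -2, -1, 0 } → -361/128
step 11: add B to get RRRBRRBRBBB; options L={ -3, -23/8, -91/32, -181/64, -361/128 } R={ -45/16, -11/4, -5/2, -2, -1, 0 } → -721/256
step 12: add R to get RRRBRRBRBBBR; options L={ -3, -23/8, -91/32, -181/64, -361/128 } R={ -721/256, -45/16, -11/4, -5/2, -2, -1, 0 } → -1443/512
step 13: add B to get RRRBRRBRBBBRB; options L={ -3, -23/8, -91/32, -181/64, -361/128, -1443/512 } R={ -721/256, -45/16, -11/4, -5/2, -2, -1, 0 } → -2885/1024
step 14: add B to get RRRBRRBRBBBRBB; options L={ -3, -23/8, -91/32, -181/64, -361/128, -1443/512, -2885/1024 } R={ -721/256, -45/16, -11/4, -5/2, -2, -1, 0 } → -5769/2048
step 15: add B to get RRRBRRBRBBBRBBB; options L={ -3, -23/8, -91/32, -181/64, -361/128, -1443/512, -2885/1024, -5769/2048 } R={ -721/256, -45/16, -11/4, -5/2, -2, -1, 0 } → -11537/4096

-11537/4096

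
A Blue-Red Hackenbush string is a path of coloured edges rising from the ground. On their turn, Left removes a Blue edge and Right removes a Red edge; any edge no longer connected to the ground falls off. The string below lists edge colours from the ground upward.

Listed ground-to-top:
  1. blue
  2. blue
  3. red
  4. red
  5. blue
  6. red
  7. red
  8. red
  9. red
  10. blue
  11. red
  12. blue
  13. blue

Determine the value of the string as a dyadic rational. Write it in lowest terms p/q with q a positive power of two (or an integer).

2583/2048

G(b) = { 0 | · } → 1
G(bb) = { 0,1 | · } → 2
G(bbr) = { 0,1 | 2 } → 3/2
G(bbrr) = { 0,1 | 3/2,2 } → 5/4
G(bbrrb) = { 0,1,5/4 | 3/2,2 } → 11/8
G(bbrrbr) = { 0,1,5/4 | 11/8,3/2,2 } → 21/16
G(bbrrbrr) = { 0,1,5/4 | 21/16,11/8,3/2,2 } → 41/32
G(bbrrbrrr) = { 0,1,5/4 | 41/32,21/16,11/8,3/2,2 } → 81/64
G(bbrrbrrrr) = { 0,1,5/4 | 81/64,41/32,21/16,11/8,3/2,2 } → 161/128
G(bbrrbrrrrb) = { 0,1,5/4,161/128 | 81/64,41/32,21/16,11/8,3/2,2 } → 323/256
G(bbrrbrrrrbr) = { 0,1,5/4,161/128 | 323/256,81/64,41/32,21/16,11/8,3/2,2 } → 645/512
G(bbrrbrrrrbrb) = { 0,1,5/4,161/128,645/512 | 323/256,81/64,41/32,21/16,11/8,3/2,2 } → 1291/1024
G(bbrrbrrrrbrbb) = { 0,1,5/4,161/128,645/512,1291/1024 | 323/256,81/64,41/32,21/16,11/8,3/2,2 } → 2583/2048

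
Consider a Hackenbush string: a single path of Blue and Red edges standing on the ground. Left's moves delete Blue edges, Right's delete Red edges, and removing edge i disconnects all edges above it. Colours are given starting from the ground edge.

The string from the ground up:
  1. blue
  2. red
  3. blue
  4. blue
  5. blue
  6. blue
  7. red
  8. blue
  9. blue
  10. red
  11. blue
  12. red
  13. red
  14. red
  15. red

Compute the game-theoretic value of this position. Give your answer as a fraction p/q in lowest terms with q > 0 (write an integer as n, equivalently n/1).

Recurse on prefixes of the 15-edge string blue red blue blue blue blue red blue blue red blue red red red red:
step 1: add blue to get b; options L={ 0 } R={ — } = 1
step 2: add red to get br; options L={ 0 } R={ 1 } = 1/2
step 3: add blue to get brb; options L={ 0, 1/2 } R={ 1 } = 3/4
step 4: add blue to get brbb; options L={ 0, 1/2, 3/4 } R={ 1 } = 7/8
step 5: add blue to get brbbb; options L={ 0, 1/2, 3/4, 7/8 } R={ 1 } = 15/16
step 6: add blue to get brbbbb; options L={ 0, 1/2, 3/4, 7/8, 15/16 } R={ 1 } = 31/32
step 7: add red to get brbbbbr; options L={ 0, 1/2, 3/4, 7/8, 15/16 } R={ 31/32, 1 } = 61/64
step 8: add blue to get brbbbbrb; options L={ 0, 1/2, 3/4, 7/8, 15/16, 61/64 } R={ 31/32, 1 } = 123/128
step 9: add blue to get brbbbbrbb; options L={ 0, 1/2, 3/4, 7/8, 15/16, 61/64, 123/128 } R={ 31/32, 1 } = 247/256
step 10: add red to get brbbbbrbbr; options L={ 0, 1/2, 3/4, 7/8, 15/16, 61/64, 123/128 } R={ 247/256, 31/32, 1 } = 493/512
step 11: add blue to get brbbbbrbbrb; options L={ 0, 1/2, 3/4, 7/8, 15/16, 61/64, 123/128, 493/512 } R={ 247/256, 31/32, 1 } = 987/1024
step 12: add red to get brbbbbrbbrbr; options L={ 0, 1/2, 3/4, 7/8, 15/16, 61/64, 123/128, 493/512 } R={ 987/1024, 247/256, 31/32, 1 } = 1973/2048
step 13: add red to get brbbbbrbbrbrr; options L={ 0, 1/2, 3/4, 7/8, 15/16, 61/64, 123/128, 493/512 } R={ 1973/2048, 987/1024, 247/256, 31/32, 1 } = 3945/4096
step 14: add red to get brbbbbrbbrbrrr; options L={ 0, 1/2, 3/4, 7/8, 15/16, 61/64, 123/128, 493/512 } R={ 3945/4096, 1973/2048, 987/1024, 247/256, 31/32, 1 } = 7889/8192
step 15: add red to get brbbbbrbbrbrrrr; options L={ 0, 1/2, 3/4, 7/8, 15/16, 61/64, 123/128, 493/512 } R={ 7889/8192, 3945/4096, 1973/2048, 987/1024, 247/256, 31/32, 1 } = 15777/16384

15777/16384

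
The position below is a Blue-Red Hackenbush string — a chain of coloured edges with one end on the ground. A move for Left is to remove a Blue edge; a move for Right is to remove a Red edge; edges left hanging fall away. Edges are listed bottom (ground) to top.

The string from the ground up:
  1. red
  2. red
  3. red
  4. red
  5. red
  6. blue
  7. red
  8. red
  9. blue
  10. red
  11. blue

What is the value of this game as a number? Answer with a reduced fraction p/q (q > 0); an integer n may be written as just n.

Prefix values for red red red red red blue red red blue red blue via {L|R} + simplicity:
r: Left { ∅ }, Right { 0 } -> simplest -1
rr: Left { ∅ }, Right { -1,0 } -> simplest -2
rrr: Left { ∅ }, Right { -2,-1,0 } -> simplest -3
rrrr: Left { ∅ }, Right { -3,-2,-1,0 } -> simplest -4
rrrrr: Left { ∅ }, Right { -4,-3,-2,-1,0 } -> simplest -5
rrrrrb: Left { -5 }, Right { -4,-3,-2,-1,0 } -> simplest -9/2
rrrrrbr: Left { -5 }, Right { -9/2,-4,-3,-2,-1,0 } -> simplest -19/4
rrrrrbrr: Left { -5 }, Right { -19/4,-9/2,-4,-3,-2,-1,0 } -> simplest -39/8
rrrrrbrrb: Left { -5,-39/8 }, Right { -19/4,-9/2,-4,-3,-2,-1,0 } -> simplest -77/16
rrrrrbrrbr: Left { -5,-39/8 }, Right { -77/16,-19/4,-9/2,-4,-3,-2,-1,0 } -> simplest -155/32
rrrrrbrrbrb: Left { -5,-39/8,-155/32 }, Right { -77/16,-19/4,-9/2,-4,-3,-2,-1,0 } -> simplest -309/64

-309/64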